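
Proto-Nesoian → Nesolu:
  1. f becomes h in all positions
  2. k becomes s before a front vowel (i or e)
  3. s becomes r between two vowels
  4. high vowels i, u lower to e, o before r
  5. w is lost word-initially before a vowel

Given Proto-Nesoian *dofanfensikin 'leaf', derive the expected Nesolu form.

dohanhenserin

Nesolu: *dofanfensikin
  dofanfensikin → dohanhensikin   [unconditioned shift]
  dohanhensikin → dohanhensisin   [palatalisation]
  dohanhensisin → dohanhensirin   [rhotacism]
  dohanhensirin → dohanhenserin   [pre-rhotic lowering]
  dohanhenserin (rule 5 does not apply)
  giving Nesolu dohanhenserin.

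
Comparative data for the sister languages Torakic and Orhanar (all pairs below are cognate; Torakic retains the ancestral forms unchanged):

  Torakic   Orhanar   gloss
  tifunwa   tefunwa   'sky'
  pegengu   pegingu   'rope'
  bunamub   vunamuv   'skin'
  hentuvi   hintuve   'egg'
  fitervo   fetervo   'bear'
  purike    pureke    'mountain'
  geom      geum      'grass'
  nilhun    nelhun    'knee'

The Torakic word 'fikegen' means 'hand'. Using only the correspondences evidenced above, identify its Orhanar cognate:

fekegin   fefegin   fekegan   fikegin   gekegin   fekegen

fekegin

fitervo ~ fetervo, purike ~ pureke — Torakic i corresponds to Orhanar e after a consonant, before a consonant other than r, m, n, p, b, f, v.
pegengu ~ pegingu, hentuvi ~ hintuve — Torakic e corresponds to Orhanar i after a consonant, before a nasal.
Applying these to Torakic 'fikegen':
  fikegen → fekegen   (i→e after a consonant, before a consonant other than r, m, n, p, b, f, v)
  fekegen → fekegin   (e→i after a consonant, before a nasal)
So the Orhanar cognate is 'fekegin'.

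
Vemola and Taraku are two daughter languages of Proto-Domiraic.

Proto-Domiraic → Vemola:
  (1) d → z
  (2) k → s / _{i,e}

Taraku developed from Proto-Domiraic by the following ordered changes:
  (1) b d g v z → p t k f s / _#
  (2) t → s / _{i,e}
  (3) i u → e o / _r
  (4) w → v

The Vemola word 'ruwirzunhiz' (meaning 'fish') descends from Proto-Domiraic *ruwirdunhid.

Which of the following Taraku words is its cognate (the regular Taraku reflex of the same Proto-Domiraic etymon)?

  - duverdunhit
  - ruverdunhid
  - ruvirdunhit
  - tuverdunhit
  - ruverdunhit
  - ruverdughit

Taraku: *ruwirdunhid
  ruwirdunhid → ruwirdunhit   [final devoicing]
  ruwirdunhit (rule 2 does not apply)
  ruwirdunhit → ruwerdunhit   [pre-rhotic lowering]
  ruwerdunhit → ruverdunhit   [unconditioned shift]
  giving Taraku ruverdunhit.

ruverdunhit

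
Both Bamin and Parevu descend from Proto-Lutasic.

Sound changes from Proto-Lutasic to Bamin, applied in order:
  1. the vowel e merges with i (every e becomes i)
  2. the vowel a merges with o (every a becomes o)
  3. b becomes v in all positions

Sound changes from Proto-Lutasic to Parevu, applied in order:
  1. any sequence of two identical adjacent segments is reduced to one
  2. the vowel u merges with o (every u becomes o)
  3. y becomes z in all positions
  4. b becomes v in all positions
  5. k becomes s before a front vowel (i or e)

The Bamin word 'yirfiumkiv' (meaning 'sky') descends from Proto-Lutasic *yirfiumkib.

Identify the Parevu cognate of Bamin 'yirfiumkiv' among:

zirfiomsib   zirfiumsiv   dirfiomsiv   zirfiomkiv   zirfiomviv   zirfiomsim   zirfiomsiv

Parevu: start from *yirfiumkib.
  rule 1: no change — yirfiumkib
  rule 2 (vowel merger): yirfiumkib → yirfiomkib
  rule 3 (unconditioned shift): yirfiomkib → zirfiomkib
  rule 4 (unconditioned shift): zirfiomkib → zirfiomkiv
  rule 5 (palatalisation): zirfiomkiv → zirfiomsiv
  ⇒ Parevu zirfiomsiv

zirfiomsiv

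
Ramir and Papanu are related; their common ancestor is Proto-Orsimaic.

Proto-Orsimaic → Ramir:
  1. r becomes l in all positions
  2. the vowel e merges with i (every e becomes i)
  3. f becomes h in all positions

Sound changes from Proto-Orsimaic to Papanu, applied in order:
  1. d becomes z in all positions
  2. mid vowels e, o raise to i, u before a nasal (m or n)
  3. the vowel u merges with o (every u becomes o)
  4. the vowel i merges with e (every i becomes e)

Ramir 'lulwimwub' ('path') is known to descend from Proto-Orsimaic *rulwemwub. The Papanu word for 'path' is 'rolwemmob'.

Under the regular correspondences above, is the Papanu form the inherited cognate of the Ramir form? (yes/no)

no

Derive the expected Papanu reflex of *rulwemwub:
Papanu: *rulwemwub > rulwimwub > rolwimwob > rolwemwob  (by pre-nasal raising, vowel merger, vowel merger)
The regular Papanu reflex would be 'rolwemwob', but the attested form is 'rolwemmob'. The correspondence is irregular, so they are not cognates (the Papanu form has a different source).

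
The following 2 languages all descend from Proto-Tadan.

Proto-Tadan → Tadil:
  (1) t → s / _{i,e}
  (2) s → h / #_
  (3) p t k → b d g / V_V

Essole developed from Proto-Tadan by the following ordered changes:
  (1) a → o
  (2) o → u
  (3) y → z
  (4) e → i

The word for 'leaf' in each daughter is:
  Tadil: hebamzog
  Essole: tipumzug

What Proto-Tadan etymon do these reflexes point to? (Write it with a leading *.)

*tepamzog

Position 2: Tadil has e, Essole has i. Tadil preserves e here (none of its changes turn any other segment into e), so the proto-segment is *e.
Position 7: Tadil has o, Essole has u. Tadil preserves o here (none of its changes turn any other segment into o), so the proto-segment is *o.
Verify the candidate proto-form against each daughter:
Tadil: *tepamzog > sepamzog > hepamzog > hebamzog  (by palatalisation, debuccalisation, intervocalic voicing)
Essole: *tepamzog > tepomzog > tepumzug > tipumzug  (by vowel merger, vowel merger, vowel merger)
*tepamzog is the unique common source.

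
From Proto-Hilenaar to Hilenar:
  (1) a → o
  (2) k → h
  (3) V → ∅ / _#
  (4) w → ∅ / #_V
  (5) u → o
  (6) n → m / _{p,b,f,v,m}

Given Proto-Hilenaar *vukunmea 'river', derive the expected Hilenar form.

Hilenar: *vukunmea
  vukunmea → vukunmeo   [vowel merger]
  vukunmeo → vuhunmeo   [unconditioned shift]
  vuhunmeo → vuhunme   [apocope]
  vuhunme (rule 4 does not apply)
  vuhunme → vohonme   [vowel merger]
  vohonme → vohomme   [nasal place assimilation]
  giving Hilenar vohomme.

vohomme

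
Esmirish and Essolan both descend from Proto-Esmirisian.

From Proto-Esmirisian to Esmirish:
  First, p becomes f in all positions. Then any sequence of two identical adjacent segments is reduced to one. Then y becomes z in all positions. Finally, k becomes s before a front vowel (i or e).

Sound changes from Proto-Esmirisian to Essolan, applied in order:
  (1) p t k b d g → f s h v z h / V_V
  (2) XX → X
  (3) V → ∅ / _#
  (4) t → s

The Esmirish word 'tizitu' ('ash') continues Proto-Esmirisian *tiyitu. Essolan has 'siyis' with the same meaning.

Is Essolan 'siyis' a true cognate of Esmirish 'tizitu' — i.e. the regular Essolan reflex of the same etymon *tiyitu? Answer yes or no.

yes

Derive the expected Essolan reflex of *tiyitu:
Essolan: *tiyitu
  tiyitu → tiyisu   [intervocalic lenition]
  tiyisu (rule 2 does not apply)
  tiyisu → tiyis   [apocope]
  tiyis → siyis   [unconditioned shift]
  giving Essolan siyis.
Essolan 'siyis' matches the regular reflex exactly, so the pair is cognate.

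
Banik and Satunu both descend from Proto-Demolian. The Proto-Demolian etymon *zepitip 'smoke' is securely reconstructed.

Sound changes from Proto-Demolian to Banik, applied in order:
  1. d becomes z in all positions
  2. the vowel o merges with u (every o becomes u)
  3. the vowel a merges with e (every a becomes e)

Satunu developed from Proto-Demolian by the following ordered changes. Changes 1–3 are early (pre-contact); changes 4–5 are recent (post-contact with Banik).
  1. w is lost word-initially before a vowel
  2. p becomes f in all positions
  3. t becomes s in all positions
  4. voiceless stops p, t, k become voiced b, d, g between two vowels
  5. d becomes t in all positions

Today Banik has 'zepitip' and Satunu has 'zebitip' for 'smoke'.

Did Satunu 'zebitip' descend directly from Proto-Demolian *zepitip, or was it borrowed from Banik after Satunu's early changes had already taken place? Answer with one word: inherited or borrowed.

If inherited, *zepitip would pass through all of Satunu's changes:
Satunu: *zepitip
  zepitip (rule 1 does not apply)
  zepitip → zefitif   [unconditioned shift]
  zefitif → zefisif   [unconditioned shift]
  zefisif (rule 4 does not apply)
  zefisif (rule 5 does not apply)
  giving Satunu zefisif.
If borrowed from Banik 'zepitip' after the early changes, it would undergo only the recent ones:
  rule 4 (intervocalic voicing): zepitip → zebidip
  rule 5 (unconditioned shift): zebidip → zebitip
  ⇒ as a loan: zebitip
Satunu 'zebitip' matches the loan outcome 'zebitip', not the inherited 'zefisif' — it skipped the early Satunu changes, so it was borrowed from Banik.

borrowed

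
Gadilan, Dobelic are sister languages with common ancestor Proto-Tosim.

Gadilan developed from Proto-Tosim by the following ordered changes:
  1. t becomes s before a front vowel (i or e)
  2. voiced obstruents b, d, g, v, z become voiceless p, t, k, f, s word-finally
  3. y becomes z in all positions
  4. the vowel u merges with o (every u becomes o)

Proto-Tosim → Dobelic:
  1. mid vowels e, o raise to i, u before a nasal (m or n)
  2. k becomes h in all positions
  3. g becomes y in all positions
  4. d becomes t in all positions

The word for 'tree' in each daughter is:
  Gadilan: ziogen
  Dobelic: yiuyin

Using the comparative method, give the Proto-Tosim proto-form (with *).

Position 1: Gadilan has z, Dobelic has y. Taking the neighbouring segments as reconstructed: Gadilan z could go back to *z or *y; Dobelic y could go back to *g or *y — the one source consistent with every daughter is *y.
Position 5: Gadilan has e, Dobelic has i. Gadilan preserves e here (none of its changes turn any other segment into e), so the proto-segment is *e.
Verify the candidate proto-form against each daughter:
Gadilan: *yiugen
  yiugen (rule 1 does not apply)
  yiugen (rule 2 does not apply)
  yiugen → ziugen   [unconditioned shift]
  ziugen → ziogen   [vowel merger]
  giving Gadilan ziogen.
Dobelic: *yiugen
  yiugen → yiugin   [pre-nasal raising]
  yiugin (rule 2 does not apply)
  yiugin → yiuyin   [unconditioned shift]
  yiuyin (rule 4 does not apply)
  giving Dobelic yiuyin.
No other proto-form is consistent with every reflex, so the reconstruction is *yiugen.

*yiugen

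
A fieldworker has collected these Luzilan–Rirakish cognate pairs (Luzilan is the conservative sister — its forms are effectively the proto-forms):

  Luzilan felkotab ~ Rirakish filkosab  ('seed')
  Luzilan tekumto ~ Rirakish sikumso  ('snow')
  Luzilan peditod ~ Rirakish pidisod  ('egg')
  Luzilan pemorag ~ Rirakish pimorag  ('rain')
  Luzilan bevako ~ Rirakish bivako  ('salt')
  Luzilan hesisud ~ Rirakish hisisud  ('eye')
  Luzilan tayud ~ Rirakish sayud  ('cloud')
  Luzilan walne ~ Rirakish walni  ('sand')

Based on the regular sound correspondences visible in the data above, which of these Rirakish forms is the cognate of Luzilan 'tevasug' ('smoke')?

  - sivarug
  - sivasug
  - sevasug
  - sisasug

sivasug

tekumto ~ sikumso — Luzilan t corresponds to Rirakish s word-initially before a front vowel.
bevako ~ bivako — Luzilan e corresponds to Rirakish i after a consonant, before a labial obstruent.
Applying these to Luzilan 'tevasug':
  tevasug → sevasug   (t→s word-initially before a front vowel)
  sevasug → sivasug   (e→i after a consonant, before a labial obstruent)
So the Rirakish cognate is 'sivasug'.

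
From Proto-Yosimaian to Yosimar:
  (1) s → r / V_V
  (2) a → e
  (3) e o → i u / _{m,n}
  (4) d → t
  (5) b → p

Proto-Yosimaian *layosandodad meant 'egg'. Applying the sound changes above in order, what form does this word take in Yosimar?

Yosimar: *layosandodad > layorandodad > leyorendoded > leyorindoded > leyorintotet  (by rhotacism, vowel merger, pre-nasal raising, unconditioned shift)

leyorintotet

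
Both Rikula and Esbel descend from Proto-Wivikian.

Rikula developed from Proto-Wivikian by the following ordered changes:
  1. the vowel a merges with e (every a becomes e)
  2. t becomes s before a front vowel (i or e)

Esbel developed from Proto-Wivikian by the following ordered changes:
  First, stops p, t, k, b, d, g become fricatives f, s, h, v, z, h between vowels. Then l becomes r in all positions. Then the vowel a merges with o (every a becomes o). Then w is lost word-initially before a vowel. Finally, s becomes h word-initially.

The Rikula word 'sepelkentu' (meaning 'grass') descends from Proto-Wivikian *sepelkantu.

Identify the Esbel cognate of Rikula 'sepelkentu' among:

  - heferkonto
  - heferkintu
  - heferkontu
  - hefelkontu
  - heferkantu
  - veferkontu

Esbel: *sepelkantu > sefelkantu > seferkantu > seferkontu > heferkontu  (by intervocalic lenition, unconditioned shift, vowel merger, debuccalisation)
The other candidates each miss or misapply at least one Esbel change.

heferkontu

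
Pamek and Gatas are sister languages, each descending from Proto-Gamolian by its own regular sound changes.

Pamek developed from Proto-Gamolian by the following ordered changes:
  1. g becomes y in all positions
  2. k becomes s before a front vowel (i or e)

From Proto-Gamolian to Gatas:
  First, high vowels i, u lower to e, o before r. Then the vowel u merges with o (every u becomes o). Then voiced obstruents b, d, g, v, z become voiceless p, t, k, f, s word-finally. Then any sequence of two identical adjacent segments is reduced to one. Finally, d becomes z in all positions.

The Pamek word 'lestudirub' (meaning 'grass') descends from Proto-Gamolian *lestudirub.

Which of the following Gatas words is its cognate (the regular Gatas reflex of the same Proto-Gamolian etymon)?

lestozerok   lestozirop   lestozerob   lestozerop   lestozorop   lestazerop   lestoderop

Gatas: *lestudirub
  lestudirub → lestuderub   [pre-rhotic lowering]
  lestuderub → lestoderob   [vowel merger]
  lestoderob → lestoderop   [final devoicing]
  lestoderop (rule 4 does not apply)
  lestoderop → lestozerop   [unconditioned shift]
  giving Gatas lestozerop.

lestozerop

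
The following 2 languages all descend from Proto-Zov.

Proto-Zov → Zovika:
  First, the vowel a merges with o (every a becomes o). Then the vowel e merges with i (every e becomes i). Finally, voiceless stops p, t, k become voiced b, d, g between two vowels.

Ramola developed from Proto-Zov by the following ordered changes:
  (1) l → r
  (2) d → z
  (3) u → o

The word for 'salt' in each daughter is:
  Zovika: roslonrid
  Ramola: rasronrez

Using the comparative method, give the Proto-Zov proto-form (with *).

*raslonred

Position 9: Zovika has d, Ramola has z. Taking the neighbouring segments as reconstructed: Zovika d can only go back to *d; Ramola z could go back to *d or *z — the one source consistent with every daughter is *d.
Position 2: Zovika has o, Ramola has a. Ramola preserves a here (none of its changes turn any other segment into a), so the proto-segment is *a.
Verify the candidate proto-form against each daughter:
Zovika: *raslonred > roslonred > roslonrid  (by vowel merger, vowel merger)
Ramola: *raslonred > rasronred > rasronrez  (by unconditioned shift, unconditioned shift)
No other proto-form is consistent with every reflex, so the reconstruction is *raslonred.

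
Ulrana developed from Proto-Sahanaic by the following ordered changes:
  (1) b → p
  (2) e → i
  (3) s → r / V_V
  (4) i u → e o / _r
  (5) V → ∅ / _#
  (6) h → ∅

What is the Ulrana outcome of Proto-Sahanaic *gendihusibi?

gindiorip

Ulrana: *gendihusibi > gendihusipi > gindihusipi > gindihuripi > gindihoripi > gindihorip > gindiorip  (by unconditioned shift, vowel merger, rhotacism, pre-rhotic lowering, apocope, h-loss)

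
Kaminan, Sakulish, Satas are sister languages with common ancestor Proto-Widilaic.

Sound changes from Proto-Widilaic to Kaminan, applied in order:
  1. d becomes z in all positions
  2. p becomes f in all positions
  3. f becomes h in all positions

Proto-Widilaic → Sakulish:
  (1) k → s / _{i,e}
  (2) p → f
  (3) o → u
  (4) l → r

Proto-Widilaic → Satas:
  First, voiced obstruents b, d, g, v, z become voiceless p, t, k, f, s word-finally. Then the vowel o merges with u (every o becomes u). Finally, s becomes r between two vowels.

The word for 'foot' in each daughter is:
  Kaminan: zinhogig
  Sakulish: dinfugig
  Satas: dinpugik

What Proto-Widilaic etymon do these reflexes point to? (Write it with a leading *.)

Position 8: Kaminan has g, Sakulish has g, Satas has k. Kaminan preserves g here (none of its changes turn any other segment into g), so the proto-segment is *g.
Position 5: Kaminan has o, Sakulish has u, Satas has u. Kaminan preserves o here (none of its changes turn any other segment into o), so the proto-segment is *o.
This points to *dinpogig. Verify forward in each daughter:
Kaminan: *dinpogig
  dinpogig → zinpogig   [unconditioned shift]
  zinpogig → zinfogig   [unconditioned shift]
  zinfogig → zinhogig   [unconditioned shift]
  giving Kaminan zinhogig.
Sakulish: start from *dinpogig.
  rule 1: no change — dinpogig
  rule 2 (unconditioned shift): dinpogig → dinfogig
  rule 3 (vowel merger): dinfogig → dinfugig
  rule 4: no change — dinfugig
  ⇒ Sakulish dinfugig
Satas: *dinpogig > dinpogik > dinpugik  (by final devoicing, vowel merger)
No other proto-form is consistent with every reflex, so the reconstruction is *dinpogig.

*dinpogig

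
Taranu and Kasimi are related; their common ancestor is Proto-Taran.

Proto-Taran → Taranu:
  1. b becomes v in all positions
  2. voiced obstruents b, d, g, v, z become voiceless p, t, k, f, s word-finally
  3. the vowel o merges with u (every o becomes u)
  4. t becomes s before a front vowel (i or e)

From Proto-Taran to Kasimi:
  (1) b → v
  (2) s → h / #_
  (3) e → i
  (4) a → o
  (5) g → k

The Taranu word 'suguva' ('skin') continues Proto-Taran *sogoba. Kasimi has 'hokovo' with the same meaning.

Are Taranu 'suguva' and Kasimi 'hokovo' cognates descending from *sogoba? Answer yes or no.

yes

Derive the expected Kasimi reflex of *sogoba:
Kasimi: *sogoba
  sogoba → sogova   [unconditioned shift]
  sogova → hogova   [debuccalisation]
  hogova (rule 3 does not apply)
  hogova → hogovo   [vowel merger]
  hogovo → hokovo   [unconditioned shift]
  giving Kasimi hokovo.
Kasimi 'hokovo' matches the regular reflex exactly, so the pair is cognate.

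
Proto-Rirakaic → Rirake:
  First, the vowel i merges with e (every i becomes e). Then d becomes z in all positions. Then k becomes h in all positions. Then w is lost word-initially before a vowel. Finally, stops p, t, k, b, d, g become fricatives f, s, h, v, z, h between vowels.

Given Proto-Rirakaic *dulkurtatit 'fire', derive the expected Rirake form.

Rirake: *dulkurtatit
  dulkurtatit → dulkurtatet   [vowel merger]
  dulkurtatet → zulkurtatet   [unconditioned shift]
  zulkurtatet → zulhurtatet   [unconditioned shift]
  zulhurtatet (rule 4 does not apply)
  zulhurtatet → zulhurtaset   [intervocalic lenition]
  giving Rirake zulhurtaset.

zulhurtaset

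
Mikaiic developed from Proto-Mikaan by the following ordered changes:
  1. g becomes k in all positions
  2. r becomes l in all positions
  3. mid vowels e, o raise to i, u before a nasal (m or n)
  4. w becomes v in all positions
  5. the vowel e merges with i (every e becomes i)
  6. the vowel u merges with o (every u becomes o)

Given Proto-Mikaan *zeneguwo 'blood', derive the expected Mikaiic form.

Mikaiic: *zeneguwo
  zeneguwo → zenekuwo   [unconditioned shift]
  zenekuwo (rule 2 does not apply)
  zenekuwo → zinekuwo   [pre-nasal raising]
  zinekuwo → zinekuvo   [unconditioned shift]
  zinekuvo → zinikuvo   [vowel merger]
  zinikuvo → zinikovo   [vowel merger]
  giving Mikaiic zinikovo.

zinikovo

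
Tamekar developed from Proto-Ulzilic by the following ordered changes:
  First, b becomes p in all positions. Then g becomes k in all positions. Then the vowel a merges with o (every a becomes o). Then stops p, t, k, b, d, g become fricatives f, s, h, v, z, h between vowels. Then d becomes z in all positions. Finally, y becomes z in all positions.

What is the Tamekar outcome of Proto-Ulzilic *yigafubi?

zihofufi

Tamekar: *yigafubi > yigafupi > yikafupi > yikofupi > yihofufi > zihofufi  (by unconditioned shift, unconditioned shift, vowel merger, intervocalic lenition, unconditioned shift)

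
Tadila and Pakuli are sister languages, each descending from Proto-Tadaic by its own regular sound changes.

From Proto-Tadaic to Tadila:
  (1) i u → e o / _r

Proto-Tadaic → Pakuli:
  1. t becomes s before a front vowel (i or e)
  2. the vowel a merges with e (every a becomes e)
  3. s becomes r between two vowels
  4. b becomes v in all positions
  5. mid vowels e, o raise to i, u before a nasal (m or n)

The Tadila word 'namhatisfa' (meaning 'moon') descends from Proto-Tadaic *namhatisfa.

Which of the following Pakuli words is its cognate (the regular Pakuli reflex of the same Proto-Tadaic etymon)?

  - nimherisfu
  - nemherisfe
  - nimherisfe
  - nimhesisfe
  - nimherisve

nimherisfe

Pakuli: *namhatisfa > namhasisfa > nemhesisfe > nemherisfe > nimherisfe  (by palatalisation, vowel merger, rhotacism, pre-nasal raising)
Among the options, 'nimherisfe' alone shows every Pakuli change applied in order.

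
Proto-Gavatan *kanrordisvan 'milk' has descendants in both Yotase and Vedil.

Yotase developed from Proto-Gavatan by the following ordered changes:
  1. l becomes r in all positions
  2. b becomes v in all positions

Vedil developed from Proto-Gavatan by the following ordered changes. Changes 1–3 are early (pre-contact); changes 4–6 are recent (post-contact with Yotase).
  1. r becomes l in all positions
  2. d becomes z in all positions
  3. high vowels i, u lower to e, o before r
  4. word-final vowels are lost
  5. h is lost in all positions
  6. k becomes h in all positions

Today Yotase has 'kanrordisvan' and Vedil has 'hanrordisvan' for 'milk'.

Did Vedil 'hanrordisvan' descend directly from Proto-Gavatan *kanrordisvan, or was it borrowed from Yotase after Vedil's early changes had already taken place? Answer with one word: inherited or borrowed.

borrowed

If inherited, *kanrordisvan would pass through all of Vedil's changes:
Vedil: *kanrordisvan
  kanrordisvan → kanloldisvan   [unconditioned shift]
  kanloldisvan → kanlolzisvan   [unconditioned shift]
  kanlolzisvan (rule 3 does not apply)
  kanlolzisvan (rule 4 does not apply)
  kanlolzisvan (rule 5 does not apply)
  kanlolzisvan → hanlolzisvan   [unconditioned shift]
  giving Vedil hanlolzisvan.
If borrowed from Yotase 'kanrordisvan' after the early changes, it would undergo only the recent ones:
  rule 4 (apocope): no change (kanrordisvan)
  rule 5 (h-loss): no change (kanrordisvan)
  rule 6 (unconditioned shift): kanrordisvan → hanrordisvan
  ⇒ as a loan: hanrordisvan
Vedil 'hanrordisvan' matches the loan outcome 'hanrordisvan', not the inherited 'hanlolzisvan' — it skipped the early Vedil changes, so it was borrowed from Yotase.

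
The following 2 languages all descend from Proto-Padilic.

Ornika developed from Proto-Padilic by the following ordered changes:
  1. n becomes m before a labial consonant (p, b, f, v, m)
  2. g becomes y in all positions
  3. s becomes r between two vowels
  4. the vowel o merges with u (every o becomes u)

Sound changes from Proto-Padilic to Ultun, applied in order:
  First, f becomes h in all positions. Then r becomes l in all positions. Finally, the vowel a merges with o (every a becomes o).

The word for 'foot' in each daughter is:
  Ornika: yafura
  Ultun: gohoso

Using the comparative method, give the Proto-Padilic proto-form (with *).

Position 4: Ornika has u, Ultun has o. Taking the neighbouring segments as reconstructed: Ornika u could go back to *o or *u; Ultun o could go back to *a or *o — the one source consistent with every daughter is *o.
Position 3: Ornika has f, Ultun has h. Ornika preserves f here (none of its changes turn any other segment into f), so the proto-segment is *f.
Position 1: Ornika has y, Ultun has g. Ultun preserves g here (none of its changes turn any other segment into g), so the proto-segment is *g.
This points to *gafosa. Verify forward in each daughter:
Ornika: *gafosa
  gafosa (rule 1 does not apply)
  gafosa → yafosa   [unconditioned shift]
  yafosa → yafora   [rhotacism]
  yafora → yafura   [vowel merger]
  giving Ornika yafura.
Ultun: *gafosa
  gafosa → gahosa   [unconditioned shift]
  gahosa (rule 2 does not apply)
  gahosa → gohoso   [vowel merger]
  giving Ultun gohoso.
*gafosa is the unique common source.

*gafosa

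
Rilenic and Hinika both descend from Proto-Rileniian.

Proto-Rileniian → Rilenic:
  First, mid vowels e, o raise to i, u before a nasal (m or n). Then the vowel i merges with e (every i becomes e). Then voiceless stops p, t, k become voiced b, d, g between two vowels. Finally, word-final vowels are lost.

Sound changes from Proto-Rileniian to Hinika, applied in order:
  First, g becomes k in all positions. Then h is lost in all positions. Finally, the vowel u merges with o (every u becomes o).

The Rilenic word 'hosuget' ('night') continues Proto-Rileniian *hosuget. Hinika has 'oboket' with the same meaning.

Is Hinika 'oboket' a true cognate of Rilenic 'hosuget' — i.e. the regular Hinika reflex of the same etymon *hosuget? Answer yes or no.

no

Derive the expected Hinika reflex of *hosuget:
Hinika: *hosuget
  hosuget → hosuket   [unconditioned shift]
  hosuket → osuket   [h-loss]
  osuket → osoket   [vowel merger]
  giving Hinika osoket.
The regular Hinika reflex would be 'osoket', but the attested form is 'oboket'. The correspondence is irregular, so they are not cognates (the Hinika form has a different source).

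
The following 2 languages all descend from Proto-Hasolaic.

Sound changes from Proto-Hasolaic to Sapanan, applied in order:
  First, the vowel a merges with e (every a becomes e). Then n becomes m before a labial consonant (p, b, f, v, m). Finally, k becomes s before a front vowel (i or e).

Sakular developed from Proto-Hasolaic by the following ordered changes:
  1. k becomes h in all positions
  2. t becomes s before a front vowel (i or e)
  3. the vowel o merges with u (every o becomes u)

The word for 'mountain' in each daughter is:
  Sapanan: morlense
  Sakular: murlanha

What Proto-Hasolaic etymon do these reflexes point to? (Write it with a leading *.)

Position 8: Sapanan has e, Sakular has a. Sakular preserves a here (none of its changes turn any other segment into a), so the proto-segment is *a.
Position 5: Sapanan has e, Sakular has a. Sakular preserves a here (none of its changes turn any other segment into a), so the proto-segment is *a.
Position 2: Sapanan has o, Sakular has u. Sapanan preserves o here (none of its changes turn any other segment into o), so the proto-segment is *o.
This points to *morlanka. Verify forward in each daughter:
Sapanan: *morlanka > morlenke > morlense  (by vowel merger, palatalisation)
Sakular: start from *morlanka.
  rule 1 (unconditioned shift): morlanka → morlanha
  rule 2: no change — morlanha
  rule 3 (vowel merger): morlanha → murlanha
  ⇒ Sakular murlanha
*morlanka is the unique common source.

*morlanka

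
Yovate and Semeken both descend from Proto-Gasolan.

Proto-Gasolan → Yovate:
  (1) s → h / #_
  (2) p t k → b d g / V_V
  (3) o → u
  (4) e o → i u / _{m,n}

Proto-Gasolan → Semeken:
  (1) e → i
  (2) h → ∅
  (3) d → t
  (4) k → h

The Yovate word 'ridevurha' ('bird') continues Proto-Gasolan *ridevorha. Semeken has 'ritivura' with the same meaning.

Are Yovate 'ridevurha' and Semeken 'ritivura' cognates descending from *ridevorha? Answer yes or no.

Derive the expected Semeken reflex of *ridevorha:
Semeken: start from *ridevorha.
  rule 1 (vowel merger): ridevorha → ridivorha
  rule 2 (h-loss): ridivorha → ridivora
  rule 3 (unconditioned shift): ridivora → ritivora
  rule 4: no change — ritivora
  ⇒ Semeken ritivora
The regular Semeken reflex would be 'ritivora', but the attested form is 'ritivura'. The correspondence is irregular, so they are not cognates (the Semeken form has a different source).

no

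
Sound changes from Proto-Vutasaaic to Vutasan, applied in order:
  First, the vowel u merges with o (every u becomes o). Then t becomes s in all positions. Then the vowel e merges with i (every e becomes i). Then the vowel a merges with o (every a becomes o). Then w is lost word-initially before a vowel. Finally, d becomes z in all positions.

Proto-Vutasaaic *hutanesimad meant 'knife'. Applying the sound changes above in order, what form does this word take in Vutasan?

hosonisimoz

Vutasan: *hutanesimad
  hutanesimad → hotanesimad   [vowel merger]
  hotanesimad → hosanesimad   [unconditioned shift]
  hosanesimad → hosanisimad   [vowel merger]
  hosanisimad → hosonisimod   [vowel merger]
  hosonisimod (rule 5 does not apply)
  hosonisimod → hosonisimoz   [unconditioned shift]
  giving Vutasan hosonisimoz.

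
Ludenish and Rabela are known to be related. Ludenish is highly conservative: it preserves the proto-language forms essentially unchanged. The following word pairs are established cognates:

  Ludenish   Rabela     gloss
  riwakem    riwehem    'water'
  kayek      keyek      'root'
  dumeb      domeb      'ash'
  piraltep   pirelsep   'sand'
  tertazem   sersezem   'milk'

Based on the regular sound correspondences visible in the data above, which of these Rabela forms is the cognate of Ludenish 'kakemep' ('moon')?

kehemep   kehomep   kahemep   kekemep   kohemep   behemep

riwakem ~ riwehem, kayek ~ keyek — Ludenish a corresponds to Rabela e after a consonant, before a consonant other than r, m, n, p, b, f, v.
riwakem ~ riwehem — Ludenish k corresponds to Rabela h between vowels (before a front vowel).
Applying these to Ludenish 'kakemep':
  kakemep → kekemep   (a→e after a consonant, before a consonant other than r, m, n, p, b, f, v)
  kekemep → kehemep   (k→h between vowels (before a front vowel))
So the Rabela cognate is 'kehemep'.

kehemep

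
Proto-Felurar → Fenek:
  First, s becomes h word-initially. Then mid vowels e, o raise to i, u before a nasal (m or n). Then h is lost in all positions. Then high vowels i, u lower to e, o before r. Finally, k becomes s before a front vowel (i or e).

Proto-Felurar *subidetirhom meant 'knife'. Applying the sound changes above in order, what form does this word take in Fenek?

Fenek: *subidetirhom > hubidetirhom > hubidetirhum > ubidetirum > ubideterum  (by debuccalisation, pre-nasal raising, h-loss, pre-rhotic lowering)

ubideterum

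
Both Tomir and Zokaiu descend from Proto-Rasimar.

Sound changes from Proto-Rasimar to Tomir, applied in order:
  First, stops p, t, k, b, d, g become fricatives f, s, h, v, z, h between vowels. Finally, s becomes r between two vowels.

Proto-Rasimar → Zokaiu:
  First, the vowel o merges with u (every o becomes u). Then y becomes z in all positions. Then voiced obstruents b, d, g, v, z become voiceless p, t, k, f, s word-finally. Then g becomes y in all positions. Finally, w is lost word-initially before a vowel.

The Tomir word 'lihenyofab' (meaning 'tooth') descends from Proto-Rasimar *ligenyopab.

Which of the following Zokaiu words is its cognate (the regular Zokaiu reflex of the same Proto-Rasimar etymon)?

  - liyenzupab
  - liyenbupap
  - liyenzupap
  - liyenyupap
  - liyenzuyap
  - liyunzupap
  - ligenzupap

liyenzupap

Zokaiu: start from *ligenyopab.
  rule 1 (vowel merger): ligenyopab → ligenyupab
  rule 2 (unconditioned shift): ligenyupab → ligenzupab
  rule 3 (final devoicing): ligenzupab → ligenzupap
  rule 4 (unconditioned shift): ligenzupap → liyenzupap
  rule 5: no change — liyenzupap
  ⇒ Zokaiu liyenzupap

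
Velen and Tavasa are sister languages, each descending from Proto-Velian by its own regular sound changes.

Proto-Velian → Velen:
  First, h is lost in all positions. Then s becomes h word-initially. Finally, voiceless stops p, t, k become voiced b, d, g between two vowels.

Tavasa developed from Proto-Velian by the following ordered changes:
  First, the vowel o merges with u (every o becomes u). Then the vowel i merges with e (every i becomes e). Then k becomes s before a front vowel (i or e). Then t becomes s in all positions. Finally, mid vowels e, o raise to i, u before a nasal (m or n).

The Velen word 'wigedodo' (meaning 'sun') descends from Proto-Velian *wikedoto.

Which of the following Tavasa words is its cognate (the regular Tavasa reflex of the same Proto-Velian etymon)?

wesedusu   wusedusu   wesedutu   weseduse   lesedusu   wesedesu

wesedusu

Tavasa: *wikedoto
  wikedoto → wikedutu   [vowel merger]
  wikedutu → wekedutu   [vowel merger]
  wekedutu → wesedutu   [palatalisation]
  wesedutu → wesedusu   [unconditioned shift]
  wesedusu (rule 5 does not apply)
  giving Tavasa wesedusu.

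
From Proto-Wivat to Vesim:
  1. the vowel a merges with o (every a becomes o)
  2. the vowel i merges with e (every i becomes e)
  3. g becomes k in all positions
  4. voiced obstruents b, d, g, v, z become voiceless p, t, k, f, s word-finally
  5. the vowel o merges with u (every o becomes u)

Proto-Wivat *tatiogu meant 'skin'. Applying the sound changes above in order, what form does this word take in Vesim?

tuteuku

Vesim: *tatiogu > totiogu > toteogu > toteoku > tuteuku  (by vowel merger, vowel merger, unconditioned shift, vowel merger)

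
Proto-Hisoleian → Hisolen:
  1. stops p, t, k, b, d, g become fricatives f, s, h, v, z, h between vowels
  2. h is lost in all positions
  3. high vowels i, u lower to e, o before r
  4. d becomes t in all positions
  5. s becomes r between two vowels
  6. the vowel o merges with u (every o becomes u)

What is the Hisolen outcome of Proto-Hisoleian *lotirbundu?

lurerbuntu

Hisolen: *lotirbundu
  lotirbundu → losirbundu   [intervocalic lenition]
  losirbundu (rule 2 does not apply)
  losirbundu → loserbundu   [pre-rhotic lowering]
  loserbundu → loserbuntu   [unconditioned shift]
  loserbuntu → lorerbuntu   [rhotacism]
  lorerbuntu → lurerbuntu   [vowel merger]
  giving Hisolen lurerbuntu.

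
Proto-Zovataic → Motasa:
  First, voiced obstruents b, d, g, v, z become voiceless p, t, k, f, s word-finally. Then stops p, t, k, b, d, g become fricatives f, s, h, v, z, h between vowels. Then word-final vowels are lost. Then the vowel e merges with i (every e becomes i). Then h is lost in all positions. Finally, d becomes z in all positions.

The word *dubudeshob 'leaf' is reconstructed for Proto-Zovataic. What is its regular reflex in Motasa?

zuvuzisop

Motasa: *dubudeshob > dubudeshop > duvuzeshop > duvuzishop > duvuzisop > zuvuzisop  (by final devoicing, intervocalic lenition, vowel merger, h-loss, unconditioned shift)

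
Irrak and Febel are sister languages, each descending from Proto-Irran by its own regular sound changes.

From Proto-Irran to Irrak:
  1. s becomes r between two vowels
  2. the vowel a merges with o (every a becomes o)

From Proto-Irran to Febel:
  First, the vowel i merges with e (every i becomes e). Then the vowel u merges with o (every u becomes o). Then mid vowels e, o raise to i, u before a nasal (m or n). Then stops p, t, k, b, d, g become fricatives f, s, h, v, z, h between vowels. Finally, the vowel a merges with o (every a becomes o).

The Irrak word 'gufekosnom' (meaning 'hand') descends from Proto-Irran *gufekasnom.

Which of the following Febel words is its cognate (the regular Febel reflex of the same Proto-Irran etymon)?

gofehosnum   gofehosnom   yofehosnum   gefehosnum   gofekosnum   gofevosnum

Febel: *gufekasnom > gofekasnom > gofekasnum > gofehasnum > gofehosnum  (by vowel merger, pre-nasal raising, intervocalic lenition, vowel merger)
Among the options, 'gofehosnum' alone shows every Febel change applied in order.

gofehosnum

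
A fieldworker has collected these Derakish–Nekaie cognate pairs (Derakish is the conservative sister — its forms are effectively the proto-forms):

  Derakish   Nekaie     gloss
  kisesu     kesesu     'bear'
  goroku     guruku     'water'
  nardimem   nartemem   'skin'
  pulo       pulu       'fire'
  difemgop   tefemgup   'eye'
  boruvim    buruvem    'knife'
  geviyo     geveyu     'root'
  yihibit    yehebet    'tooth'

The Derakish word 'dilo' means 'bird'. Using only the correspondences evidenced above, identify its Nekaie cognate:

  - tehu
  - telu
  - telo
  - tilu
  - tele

difemgop ~ tefemgup — Derakish d corresponds to Nekaie t word-initially before a front vowel.
kisesu ~ kesesu, geviyo ~ geveyu — Derakish i corresponds to Nekaie e after a consonant, before a consonant other than r, m, n, p, b, f, v.
pulo ~ pulu, geviyo ~ geveyu — Derakish o corresponds to Nekaie u word-finally.
Applying these to Derakish 'dilo':
  dilo → tilo   (d→t word-initially before a front vowel)
  tilo → telo   (i→e after a consonant, before a consonant other than r, m, n, p, b, f, v)
  telo → telu   (o→u word-finally)
So the Nekaie cognate is 'telu'.

telu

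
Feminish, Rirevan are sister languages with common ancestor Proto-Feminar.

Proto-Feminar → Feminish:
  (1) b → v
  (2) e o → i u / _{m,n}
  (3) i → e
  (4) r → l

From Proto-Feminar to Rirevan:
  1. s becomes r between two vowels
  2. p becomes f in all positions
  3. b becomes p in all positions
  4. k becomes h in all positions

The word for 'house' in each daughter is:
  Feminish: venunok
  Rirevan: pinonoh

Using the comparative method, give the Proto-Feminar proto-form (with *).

Position 1: Feminish has v, Rirevan has p. In Rirevan, p can only continue *b, so the proto-segment is *b.
Position 7: Feminish has k, Rirevan has h. Feminish preserves k here (none of its changes turn any other segment into k), so the proto-segment is *k.
Position 2: Feminish has e, Rirevan has i. Rirevan preserves i here (none of its changes turn any other segment into i), so the proto-segment is *i.
This points to *binonok. Verify forward in each daughter:
Feminish: *binonok > vinonok > vinunok > venunok  (by unconditioned shift, pre-nasal raising, vowel merger)
Rirevan: start from *binonok.
  rule 1: no change — binonok
  rule 2: no change — binonok
  rule 3 (unconditioned shift): binonok → pinonok
  rule 4 (unconditioned shift): pinonok → pinonoh
  ⇒ Rirevan pinonoh
Only *binonok yields all of Feminish venunok, Rirevan pinonoh.

*binonok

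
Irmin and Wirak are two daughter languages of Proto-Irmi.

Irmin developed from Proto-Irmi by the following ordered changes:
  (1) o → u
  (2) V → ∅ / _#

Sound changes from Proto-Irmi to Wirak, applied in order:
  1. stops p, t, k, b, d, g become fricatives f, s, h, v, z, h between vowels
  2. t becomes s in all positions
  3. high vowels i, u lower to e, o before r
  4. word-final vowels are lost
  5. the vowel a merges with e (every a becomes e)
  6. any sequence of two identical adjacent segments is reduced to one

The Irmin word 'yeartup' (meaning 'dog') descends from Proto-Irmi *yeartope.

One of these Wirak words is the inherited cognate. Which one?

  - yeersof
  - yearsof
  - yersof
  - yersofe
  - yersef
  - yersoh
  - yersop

yersof

Wirak: start from *yeartope.
  rule 1 (intervocalic lenition): yeartope → yeartofe
  rule 2 (unconditioned shift): yeartofe → yearsofe
  rule 3: no change — yearsofe
  rule 4 (apocope): yearsofe → yearsof
  rule 5 (vowel merger): yearsof → yeersof
  rule 6 (degemination): yeersof → yersof
  ⇒ Wirak yersof
Among the options, 'yersof' alone shows every Wirak change applied in order.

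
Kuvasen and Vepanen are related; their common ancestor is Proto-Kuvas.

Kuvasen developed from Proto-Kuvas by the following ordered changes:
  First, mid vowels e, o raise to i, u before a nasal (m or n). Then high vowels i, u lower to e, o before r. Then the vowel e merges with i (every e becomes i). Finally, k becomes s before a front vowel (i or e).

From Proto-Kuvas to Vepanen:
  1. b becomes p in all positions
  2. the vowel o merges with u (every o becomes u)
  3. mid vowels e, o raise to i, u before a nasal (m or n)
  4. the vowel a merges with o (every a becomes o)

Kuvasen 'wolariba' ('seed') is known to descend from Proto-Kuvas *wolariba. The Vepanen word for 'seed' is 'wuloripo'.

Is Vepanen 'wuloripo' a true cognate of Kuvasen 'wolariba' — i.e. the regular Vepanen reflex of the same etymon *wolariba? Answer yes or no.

Derive the expected Vepanen reflex of *wolariba:
Vepanen: *wolariba > wolaripa > wularipa > wuloripo  (by unconditioned shift, vowel merger, vowel merger)
Vepanen 'wuloripo' matches the regular reflex exactly, so the pair is cognate.

yes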